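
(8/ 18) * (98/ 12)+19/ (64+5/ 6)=41200/ 10503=3.92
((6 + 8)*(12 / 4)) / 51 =14 / 17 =0.82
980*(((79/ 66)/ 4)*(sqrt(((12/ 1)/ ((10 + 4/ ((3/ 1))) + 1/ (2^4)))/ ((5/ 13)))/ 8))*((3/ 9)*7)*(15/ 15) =27097*sqrt(35555)/ 36102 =141.53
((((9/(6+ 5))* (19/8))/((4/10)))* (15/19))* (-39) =-26325/176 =-149.57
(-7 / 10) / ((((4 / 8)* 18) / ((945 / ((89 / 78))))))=-5733 / 89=-64.42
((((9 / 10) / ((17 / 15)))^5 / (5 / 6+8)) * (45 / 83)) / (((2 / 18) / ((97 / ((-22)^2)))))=1691090434485 / 48368644102592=0.03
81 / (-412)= -81 / 412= -0.20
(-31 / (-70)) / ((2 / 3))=93 / 140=0.66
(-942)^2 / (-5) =-887364 / 5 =-177472.80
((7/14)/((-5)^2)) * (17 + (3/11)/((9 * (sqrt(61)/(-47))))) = 17/50- 47 * sqrt(61)/100650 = 0.34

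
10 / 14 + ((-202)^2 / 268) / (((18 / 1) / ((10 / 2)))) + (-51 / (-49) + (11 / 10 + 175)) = 32523536 / 147735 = 220.15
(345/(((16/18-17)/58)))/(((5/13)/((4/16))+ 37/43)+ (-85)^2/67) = -11.27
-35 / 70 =-1 / 2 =-0.50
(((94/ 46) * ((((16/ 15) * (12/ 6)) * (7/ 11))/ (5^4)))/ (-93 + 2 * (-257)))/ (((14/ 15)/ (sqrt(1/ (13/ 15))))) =-752 * sqrt(195)/ 1247764375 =-0.00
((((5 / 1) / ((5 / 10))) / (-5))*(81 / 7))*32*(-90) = 466560 / 7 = 66651.43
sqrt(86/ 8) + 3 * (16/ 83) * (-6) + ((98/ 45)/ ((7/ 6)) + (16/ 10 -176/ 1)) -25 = -250249/ 1245 + sqrt(43)/ 2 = -197.72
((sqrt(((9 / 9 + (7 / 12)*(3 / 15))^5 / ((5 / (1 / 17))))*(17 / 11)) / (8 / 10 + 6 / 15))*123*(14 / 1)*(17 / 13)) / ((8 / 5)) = 21901831*sqrt(2211) / 4942080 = 208.38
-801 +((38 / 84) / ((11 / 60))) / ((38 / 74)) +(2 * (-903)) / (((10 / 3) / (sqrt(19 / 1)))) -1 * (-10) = -2709 * sqrt(19) / 5 -60537 / 77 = -3147.85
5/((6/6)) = 5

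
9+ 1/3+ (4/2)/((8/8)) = 34/3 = 11.33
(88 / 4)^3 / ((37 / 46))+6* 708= 646984 / 37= 17486.05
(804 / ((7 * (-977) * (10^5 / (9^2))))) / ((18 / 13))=-23517 / 341950000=-0.00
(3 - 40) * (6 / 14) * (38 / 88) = -2109 / 308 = -6.85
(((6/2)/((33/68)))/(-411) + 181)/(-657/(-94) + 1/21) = 538397314/20933737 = 25.72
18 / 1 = 18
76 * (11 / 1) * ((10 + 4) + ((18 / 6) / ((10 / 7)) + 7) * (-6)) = -33941.60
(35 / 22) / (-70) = -1 / 44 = -0.02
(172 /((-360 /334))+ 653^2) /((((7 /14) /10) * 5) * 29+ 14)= 76724896 /3825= 20058.80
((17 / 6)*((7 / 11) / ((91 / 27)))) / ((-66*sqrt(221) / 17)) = -51*sqrt(221) / 81796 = -0.01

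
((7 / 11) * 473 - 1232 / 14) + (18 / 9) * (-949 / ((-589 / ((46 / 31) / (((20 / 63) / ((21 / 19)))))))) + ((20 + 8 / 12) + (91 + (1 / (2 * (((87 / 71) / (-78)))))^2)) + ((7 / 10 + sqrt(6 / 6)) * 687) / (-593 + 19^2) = 18895938403715 / 14004506928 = 1349.28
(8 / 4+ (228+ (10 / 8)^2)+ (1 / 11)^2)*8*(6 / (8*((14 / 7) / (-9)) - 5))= -12104667 / 7381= -1639.98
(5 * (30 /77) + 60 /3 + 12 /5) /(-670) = -4687 /128975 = -0.04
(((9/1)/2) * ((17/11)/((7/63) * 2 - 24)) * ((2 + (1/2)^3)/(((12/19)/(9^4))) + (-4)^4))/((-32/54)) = 2415259377/219136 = 11021.74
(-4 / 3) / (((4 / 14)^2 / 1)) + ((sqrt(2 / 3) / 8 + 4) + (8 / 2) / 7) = -247 / 21 + sqrt(6) / 24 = -11.66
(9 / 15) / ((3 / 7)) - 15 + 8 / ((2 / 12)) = 172 / 5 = 34.40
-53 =-53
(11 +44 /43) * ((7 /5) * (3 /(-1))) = -10857 /215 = -50.50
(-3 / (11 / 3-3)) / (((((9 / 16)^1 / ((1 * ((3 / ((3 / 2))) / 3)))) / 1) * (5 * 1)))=-16 / 15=-1.07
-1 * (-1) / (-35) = -1 / 35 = -0.03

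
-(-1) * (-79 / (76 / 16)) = -316 / 19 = -16.63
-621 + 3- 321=-939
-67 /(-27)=67 /27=2.48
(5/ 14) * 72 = 180/ 7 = 25.71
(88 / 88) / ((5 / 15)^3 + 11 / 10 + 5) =270 / 1657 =0.16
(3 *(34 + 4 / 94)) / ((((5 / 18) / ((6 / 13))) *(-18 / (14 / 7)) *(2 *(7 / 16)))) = -92160 / 4277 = -21.55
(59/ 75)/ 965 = 59/ 72375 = 0.00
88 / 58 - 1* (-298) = 8686 / 29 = 299.52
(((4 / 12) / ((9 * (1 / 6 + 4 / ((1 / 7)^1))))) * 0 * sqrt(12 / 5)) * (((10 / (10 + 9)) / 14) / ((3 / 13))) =0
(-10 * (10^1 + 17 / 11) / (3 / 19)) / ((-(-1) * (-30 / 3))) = 2413 / 33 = 73.12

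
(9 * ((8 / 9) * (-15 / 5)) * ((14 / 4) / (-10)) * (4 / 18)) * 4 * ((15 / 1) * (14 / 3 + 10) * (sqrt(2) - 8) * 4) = -157696 / 3 + 19712 * sqrt(2) / 3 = -43273.01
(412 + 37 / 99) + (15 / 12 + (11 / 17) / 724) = 125999576 / 304623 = 413.62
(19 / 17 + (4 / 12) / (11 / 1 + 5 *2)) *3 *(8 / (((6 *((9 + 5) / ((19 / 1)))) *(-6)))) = -1.03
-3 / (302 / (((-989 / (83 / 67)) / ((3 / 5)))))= 331315 / 25066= 13.22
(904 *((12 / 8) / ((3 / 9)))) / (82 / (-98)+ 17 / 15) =1494990 / 109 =13715.50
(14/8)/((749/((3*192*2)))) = 288/107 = 2.69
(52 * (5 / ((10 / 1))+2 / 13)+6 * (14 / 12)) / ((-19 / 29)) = -1189 / 19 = -62.58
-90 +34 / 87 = -7796 / 87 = -89.61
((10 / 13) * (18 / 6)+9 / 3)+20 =329 / 13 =25.31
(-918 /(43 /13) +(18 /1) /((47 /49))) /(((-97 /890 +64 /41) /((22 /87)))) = -45.07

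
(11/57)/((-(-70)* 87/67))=737/347130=0.00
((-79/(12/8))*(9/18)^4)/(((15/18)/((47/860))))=-3713/17200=-0.22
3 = 3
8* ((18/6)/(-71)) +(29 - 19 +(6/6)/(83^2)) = 4725925/489119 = 9.66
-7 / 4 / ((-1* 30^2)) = 7 / 3600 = 0.00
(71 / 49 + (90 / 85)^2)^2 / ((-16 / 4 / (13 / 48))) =-17219748325 / 38502512832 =-0.45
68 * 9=612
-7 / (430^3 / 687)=-4809 / 79507000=-0.00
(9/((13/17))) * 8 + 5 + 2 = 1315/13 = 101.15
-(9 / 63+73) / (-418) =256 / 1463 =0.17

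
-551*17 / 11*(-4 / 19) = 1972 / 11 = 179.27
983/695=1.41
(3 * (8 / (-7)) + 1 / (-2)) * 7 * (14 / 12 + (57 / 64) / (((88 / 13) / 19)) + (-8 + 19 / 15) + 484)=-40629233 / 3072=-13225.66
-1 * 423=-423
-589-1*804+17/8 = -11127/8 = -1390.88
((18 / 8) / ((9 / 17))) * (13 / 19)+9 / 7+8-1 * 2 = 5423 / 532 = 10.19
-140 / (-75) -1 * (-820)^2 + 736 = -10074932 / 15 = -671662.13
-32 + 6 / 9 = -94 / 3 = -31.33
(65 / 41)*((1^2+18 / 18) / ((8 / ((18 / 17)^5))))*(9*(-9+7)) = -552698640 / 58214137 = -9.49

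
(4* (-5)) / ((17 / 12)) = -240 / 17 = -14.12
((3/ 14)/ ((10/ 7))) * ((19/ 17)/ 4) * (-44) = -627/ 340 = -1.84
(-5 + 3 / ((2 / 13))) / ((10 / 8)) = 58 / 5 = 11.60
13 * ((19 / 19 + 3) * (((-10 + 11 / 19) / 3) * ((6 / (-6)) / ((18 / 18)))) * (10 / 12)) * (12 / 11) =93080 / 627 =148.45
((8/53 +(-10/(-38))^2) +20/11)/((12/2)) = 143001/420926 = 0.34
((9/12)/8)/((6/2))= 1/32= 0.03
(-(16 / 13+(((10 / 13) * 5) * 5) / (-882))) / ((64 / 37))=-0.70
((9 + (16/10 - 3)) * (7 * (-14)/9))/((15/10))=-7448/135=-55.17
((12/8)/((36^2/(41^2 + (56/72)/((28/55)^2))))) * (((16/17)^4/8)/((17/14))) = 54319136/345025251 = 0.16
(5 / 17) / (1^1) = 5 / 17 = 0.29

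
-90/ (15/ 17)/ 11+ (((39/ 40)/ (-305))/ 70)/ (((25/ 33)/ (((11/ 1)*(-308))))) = -76062003/ 8387500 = -9.07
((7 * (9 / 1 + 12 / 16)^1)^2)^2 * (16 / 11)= 5554571841 / 176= 31560067.28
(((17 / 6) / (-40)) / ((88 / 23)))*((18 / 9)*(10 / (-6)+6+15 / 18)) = -12121 / 63360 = -0.19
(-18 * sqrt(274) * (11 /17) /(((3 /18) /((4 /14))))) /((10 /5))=-165.25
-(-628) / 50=314 / 25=12.56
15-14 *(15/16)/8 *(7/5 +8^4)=-429267/64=-6707.30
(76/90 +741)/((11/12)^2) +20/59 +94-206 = 27527812/35695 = 771.20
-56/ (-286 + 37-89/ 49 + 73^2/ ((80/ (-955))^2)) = -702464/ 9522808961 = -0.00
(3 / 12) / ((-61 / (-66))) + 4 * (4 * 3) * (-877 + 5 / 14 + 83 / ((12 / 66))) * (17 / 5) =-292781277 / 4270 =-68567.04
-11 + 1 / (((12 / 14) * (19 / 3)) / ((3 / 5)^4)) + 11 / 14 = -10.19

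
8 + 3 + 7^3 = 354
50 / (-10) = -5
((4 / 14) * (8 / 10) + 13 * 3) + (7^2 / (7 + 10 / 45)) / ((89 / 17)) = 328208 / 8099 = 40.52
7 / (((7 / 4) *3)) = 4 / 3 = 1.33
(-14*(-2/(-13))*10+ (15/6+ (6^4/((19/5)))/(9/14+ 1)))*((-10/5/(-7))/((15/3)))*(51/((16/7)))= 21852531/90896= 240.41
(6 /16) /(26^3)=0.00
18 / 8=9 / 4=2.25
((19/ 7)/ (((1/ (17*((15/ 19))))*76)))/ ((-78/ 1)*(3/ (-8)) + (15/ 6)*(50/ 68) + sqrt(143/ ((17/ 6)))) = 130917/ 8047678- 867*sqrt(14586)/ 28166873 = 0.01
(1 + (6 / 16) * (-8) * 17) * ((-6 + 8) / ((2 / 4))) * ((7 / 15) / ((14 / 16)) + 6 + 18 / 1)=-14720 / 3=-4906.67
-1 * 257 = -257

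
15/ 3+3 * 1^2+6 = 14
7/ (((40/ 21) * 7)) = 21/ 40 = 0.52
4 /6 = 2 /3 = 0.67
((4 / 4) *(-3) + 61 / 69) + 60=3994 / 69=57.88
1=1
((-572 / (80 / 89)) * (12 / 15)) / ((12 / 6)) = -12727 / 50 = -254.54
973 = 973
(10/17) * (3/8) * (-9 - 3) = -45/17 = -2.65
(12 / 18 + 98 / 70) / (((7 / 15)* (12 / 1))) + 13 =1123 / 84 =13.37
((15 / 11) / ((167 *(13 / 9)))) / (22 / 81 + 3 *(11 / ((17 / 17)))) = 2187 / 12871859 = 0.00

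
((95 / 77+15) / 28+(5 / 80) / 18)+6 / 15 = 763159 / 776160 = 0.98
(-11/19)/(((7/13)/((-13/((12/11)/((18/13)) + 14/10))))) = 6.39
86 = 86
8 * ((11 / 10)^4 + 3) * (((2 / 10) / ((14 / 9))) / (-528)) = -0.01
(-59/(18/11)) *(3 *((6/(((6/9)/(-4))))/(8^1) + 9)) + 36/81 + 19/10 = -87193/180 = -484.41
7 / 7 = 1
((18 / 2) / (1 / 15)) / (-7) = -135 / 7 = -19.29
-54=-54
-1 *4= -4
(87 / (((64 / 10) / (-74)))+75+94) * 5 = -66955 / 16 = -4184.69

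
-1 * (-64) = 64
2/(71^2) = 0.00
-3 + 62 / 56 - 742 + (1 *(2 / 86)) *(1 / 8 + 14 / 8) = -743.85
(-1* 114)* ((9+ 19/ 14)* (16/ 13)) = -132240/ 91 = -1453.19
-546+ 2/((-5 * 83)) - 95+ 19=-258132/415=-622.00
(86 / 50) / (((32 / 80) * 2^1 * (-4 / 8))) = -43 / 10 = -4.30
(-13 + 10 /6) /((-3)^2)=-34 /27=-1.26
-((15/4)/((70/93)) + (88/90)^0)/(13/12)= -1005/182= -5.52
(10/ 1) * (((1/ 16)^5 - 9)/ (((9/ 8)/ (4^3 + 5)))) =-1085276045/ 196608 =-5520.00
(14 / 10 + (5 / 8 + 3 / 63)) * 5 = 1741 / 168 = 10.36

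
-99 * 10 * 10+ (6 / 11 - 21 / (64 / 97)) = -9931.28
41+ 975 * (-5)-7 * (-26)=-4652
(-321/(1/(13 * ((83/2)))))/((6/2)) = -115453/2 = -57726.50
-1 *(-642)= 642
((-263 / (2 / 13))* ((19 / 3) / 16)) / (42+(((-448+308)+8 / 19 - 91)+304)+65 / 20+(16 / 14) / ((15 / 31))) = -43199065 / 7726744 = -5.59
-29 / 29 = -1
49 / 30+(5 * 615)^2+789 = 283692469 / 30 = 9456415.63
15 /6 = 5 /2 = 2.50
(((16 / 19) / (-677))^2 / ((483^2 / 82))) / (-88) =-2624 / 424591686015651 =-0.00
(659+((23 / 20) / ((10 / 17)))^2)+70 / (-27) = 713047787 / 1080000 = 660.23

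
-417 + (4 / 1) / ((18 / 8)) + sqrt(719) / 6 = -3737 / 9 + sqrt(719) / 6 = -410.75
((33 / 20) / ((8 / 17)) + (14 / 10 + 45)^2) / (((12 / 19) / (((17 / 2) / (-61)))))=-557230879 / 1171200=-475.78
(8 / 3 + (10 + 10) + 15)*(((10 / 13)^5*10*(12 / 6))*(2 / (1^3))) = 452000000 / 1113879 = 405.79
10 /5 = 2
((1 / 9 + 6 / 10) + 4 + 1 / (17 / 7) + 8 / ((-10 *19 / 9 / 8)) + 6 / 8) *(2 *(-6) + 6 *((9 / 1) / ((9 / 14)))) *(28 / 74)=4625404 / 59755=77.41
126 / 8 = 63 / 4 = 15.75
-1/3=-0.33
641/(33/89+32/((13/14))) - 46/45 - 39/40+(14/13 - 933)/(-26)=128108570969/2451912840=52.25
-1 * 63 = -63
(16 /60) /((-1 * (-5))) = 0.05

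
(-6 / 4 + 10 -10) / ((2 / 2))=-1.50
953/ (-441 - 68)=-953/ 509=-1.87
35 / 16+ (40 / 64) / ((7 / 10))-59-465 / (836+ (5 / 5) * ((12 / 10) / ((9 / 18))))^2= -6878759327 / 123010048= -55.92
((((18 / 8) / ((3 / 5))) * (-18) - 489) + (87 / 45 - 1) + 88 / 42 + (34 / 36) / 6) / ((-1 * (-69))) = -2091527 / 260820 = -8.02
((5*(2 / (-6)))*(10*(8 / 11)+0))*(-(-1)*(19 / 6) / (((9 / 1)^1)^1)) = -3800 / 891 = -4.26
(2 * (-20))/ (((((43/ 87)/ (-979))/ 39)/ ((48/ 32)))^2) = -993060281880810/ 1849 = -537079654884.16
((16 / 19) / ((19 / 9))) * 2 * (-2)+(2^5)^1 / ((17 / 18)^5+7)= 13391713728 / 5287506713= 2.53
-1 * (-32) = 32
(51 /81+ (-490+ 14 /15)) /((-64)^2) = -65939 /552960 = -0.12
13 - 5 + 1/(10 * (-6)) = 479/60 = 7.98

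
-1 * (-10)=10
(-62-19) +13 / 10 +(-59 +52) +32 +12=-427 / 10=-42.70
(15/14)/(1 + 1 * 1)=15/28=0.54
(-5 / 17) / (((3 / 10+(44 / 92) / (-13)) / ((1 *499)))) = -7460050 / 13379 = -557.59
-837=-837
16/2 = 8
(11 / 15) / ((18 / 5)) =11 / 54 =0.20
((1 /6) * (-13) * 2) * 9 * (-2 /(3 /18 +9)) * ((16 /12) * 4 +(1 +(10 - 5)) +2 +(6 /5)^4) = 4506528 /34375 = 131.10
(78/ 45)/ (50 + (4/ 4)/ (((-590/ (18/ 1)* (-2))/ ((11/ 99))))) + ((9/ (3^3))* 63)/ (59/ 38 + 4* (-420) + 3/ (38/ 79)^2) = 670662424/ 30406533195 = 0.02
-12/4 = -3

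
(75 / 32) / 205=15 / 1312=0.01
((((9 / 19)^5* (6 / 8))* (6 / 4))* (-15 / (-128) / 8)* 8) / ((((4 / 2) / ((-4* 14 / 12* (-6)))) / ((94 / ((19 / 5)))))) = 13113306675 / 12043745536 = 1.09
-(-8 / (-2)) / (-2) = 2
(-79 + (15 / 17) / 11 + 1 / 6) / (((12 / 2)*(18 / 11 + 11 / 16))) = -353444 / 62577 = -5.65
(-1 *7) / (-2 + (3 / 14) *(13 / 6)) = 196 / 43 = 4.56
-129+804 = 675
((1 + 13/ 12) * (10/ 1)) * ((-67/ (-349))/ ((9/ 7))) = 58625/ 18846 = 3.11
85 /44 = 1.93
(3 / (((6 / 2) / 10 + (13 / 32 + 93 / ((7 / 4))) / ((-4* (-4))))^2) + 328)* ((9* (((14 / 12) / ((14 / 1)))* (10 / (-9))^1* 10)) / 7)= -35044260728200 / 89685817221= -390.74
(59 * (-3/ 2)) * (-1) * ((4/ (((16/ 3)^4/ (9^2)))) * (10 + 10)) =5806485/ 8192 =708.80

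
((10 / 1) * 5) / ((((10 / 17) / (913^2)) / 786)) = 55690744890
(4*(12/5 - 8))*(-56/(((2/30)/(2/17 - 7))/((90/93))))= -66044160/527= -125320.99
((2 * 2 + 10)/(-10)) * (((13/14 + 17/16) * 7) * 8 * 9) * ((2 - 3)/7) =2007/10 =200.70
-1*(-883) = 883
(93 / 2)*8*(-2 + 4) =744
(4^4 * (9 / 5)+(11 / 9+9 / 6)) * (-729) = -3379077 / 10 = -337907.70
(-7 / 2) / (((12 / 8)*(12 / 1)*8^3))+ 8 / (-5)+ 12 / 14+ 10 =5971723 / 645120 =9.26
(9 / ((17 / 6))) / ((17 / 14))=756 / 289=2.62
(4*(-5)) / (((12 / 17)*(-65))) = 17 / 39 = 0.44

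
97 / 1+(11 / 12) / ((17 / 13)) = 19931 / 204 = 97.70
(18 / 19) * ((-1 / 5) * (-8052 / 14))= 72468 / 665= 108.97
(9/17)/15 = 3/85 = 0.04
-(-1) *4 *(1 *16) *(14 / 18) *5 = 2240 / 9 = 248.89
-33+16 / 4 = -29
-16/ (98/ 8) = -64/ 49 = -1.31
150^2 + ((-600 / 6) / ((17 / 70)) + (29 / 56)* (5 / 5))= 21028493 / 952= 22088.75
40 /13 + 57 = 781 /13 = 60.08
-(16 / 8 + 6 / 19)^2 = -1936 / 361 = -5.36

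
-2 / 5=-0.40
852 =852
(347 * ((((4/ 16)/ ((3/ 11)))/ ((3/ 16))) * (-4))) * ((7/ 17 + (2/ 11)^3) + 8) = -1057483888/ 18513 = -57121.15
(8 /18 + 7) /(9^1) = 67 /81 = 0.83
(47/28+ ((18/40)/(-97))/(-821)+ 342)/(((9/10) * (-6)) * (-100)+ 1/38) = 36401476021/57198080695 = 0.64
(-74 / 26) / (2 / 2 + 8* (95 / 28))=-259 / 2561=-0.10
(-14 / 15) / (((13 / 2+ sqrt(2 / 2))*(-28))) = 1 / 225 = 0.00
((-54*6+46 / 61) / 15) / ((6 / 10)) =-19718 / 549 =-35.92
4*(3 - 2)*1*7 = 28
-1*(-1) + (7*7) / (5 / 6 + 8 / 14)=2117 / 59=35.88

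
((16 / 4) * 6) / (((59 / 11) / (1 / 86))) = 132 / 2537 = 0.05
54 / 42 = 9 / 7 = 1.29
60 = 60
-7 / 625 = -0.01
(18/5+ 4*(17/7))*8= 3728/35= 106.51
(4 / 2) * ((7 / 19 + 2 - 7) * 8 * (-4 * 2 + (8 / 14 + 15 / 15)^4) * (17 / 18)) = 54657856 / 410571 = 133.13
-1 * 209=-209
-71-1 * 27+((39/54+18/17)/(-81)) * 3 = -810221/8262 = -98.07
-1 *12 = -12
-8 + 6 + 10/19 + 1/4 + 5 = 287/76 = 3.78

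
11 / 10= 1.10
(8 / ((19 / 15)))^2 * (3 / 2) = 21600 / 361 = 59.83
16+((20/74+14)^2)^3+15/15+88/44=21667285821796075/2565726409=8444893.32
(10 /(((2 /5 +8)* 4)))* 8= 50 /21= 2.38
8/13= 0.62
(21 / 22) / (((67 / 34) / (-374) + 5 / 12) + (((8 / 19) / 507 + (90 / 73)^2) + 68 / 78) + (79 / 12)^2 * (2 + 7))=2492380845864 / 1025800243444003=0.00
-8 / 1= -8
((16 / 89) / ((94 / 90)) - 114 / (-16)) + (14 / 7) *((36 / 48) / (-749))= 182848863 / 25064536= 7.30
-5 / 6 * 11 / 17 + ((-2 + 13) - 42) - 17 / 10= -8476 / 255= -33.24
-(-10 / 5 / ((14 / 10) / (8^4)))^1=40960 / 7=5851.43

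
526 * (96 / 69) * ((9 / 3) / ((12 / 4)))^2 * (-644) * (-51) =24036096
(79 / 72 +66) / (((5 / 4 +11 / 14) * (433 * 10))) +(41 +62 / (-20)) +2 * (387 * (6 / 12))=1887686059 / 4442580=424.91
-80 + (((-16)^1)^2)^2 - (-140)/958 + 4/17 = 533011314/8143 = 65456.38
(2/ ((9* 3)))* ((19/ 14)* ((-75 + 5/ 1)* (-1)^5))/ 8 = 95/ 108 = 0.88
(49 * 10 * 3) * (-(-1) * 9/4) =6615/2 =3307.50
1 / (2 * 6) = 0.08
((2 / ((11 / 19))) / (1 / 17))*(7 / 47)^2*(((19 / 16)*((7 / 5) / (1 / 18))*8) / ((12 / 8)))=25259892 / 121495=207.91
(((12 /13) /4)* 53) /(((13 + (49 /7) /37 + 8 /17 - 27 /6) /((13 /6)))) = 2.89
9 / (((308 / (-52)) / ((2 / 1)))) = -234 / 77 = -3.04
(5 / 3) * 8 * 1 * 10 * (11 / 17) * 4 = 17600 / 51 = 345.10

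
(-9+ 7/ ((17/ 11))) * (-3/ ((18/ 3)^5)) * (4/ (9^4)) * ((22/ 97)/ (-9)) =-209/ 7887115881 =-0.00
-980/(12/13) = -3185/3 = -1061.67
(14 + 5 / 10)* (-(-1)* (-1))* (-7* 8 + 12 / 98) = 39701 / 49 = 810.22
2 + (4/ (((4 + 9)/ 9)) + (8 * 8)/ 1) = 894/ 13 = 68.77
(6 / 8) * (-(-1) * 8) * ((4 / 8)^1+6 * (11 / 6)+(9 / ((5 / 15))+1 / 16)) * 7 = 12957 / 8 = 1619.62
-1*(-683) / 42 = 683 / 42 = 16.26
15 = 15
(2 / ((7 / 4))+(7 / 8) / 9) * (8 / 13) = 625 / 819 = 0.76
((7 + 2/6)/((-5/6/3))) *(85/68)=-33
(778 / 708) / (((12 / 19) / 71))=524761 / 4248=123.53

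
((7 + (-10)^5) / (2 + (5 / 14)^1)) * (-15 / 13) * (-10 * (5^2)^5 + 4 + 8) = -683545814443380 / 143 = -4780040660443.22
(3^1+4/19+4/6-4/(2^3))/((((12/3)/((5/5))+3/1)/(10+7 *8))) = 605/19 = 31.84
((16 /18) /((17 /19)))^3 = 3511808 /3581577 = 0.98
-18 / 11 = -1.64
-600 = -600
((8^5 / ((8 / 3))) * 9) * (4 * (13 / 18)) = 319488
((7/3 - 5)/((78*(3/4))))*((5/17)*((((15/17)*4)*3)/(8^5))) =-25/5770752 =-0.00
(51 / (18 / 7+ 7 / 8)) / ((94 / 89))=127092 / 9071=14.01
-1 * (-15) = 15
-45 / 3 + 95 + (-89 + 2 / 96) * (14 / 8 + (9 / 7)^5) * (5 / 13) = -4200338215 / 41950272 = -100.13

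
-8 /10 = -4 /5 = -0.80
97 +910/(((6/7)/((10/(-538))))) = 62354/807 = 77.27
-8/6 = -1.33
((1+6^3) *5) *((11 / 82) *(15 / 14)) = 155.95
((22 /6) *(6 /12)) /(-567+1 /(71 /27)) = -781 /241380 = -0.00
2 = 2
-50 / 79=-0.63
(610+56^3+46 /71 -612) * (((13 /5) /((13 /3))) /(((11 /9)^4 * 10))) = 24542024112 /5197555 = 4721.84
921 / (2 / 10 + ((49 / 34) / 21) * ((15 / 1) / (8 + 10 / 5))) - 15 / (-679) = 212623605 / 69937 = 3040.22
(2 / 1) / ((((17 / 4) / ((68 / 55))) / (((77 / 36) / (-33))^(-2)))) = 373248 / 2695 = 138.50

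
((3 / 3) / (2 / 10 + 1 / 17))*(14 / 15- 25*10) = -31756 / 33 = -962.30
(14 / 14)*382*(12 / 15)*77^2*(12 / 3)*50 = 362380480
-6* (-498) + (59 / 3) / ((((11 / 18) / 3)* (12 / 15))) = 68391 / 22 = 3108.68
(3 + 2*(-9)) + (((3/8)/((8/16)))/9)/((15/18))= -149/10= -14.90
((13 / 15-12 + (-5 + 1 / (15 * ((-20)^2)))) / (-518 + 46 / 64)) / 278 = 0.00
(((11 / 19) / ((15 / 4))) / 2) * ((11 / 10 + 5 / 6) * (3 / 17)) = 638 / 24225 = 0.03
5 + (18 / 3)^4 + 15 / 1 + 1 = 1317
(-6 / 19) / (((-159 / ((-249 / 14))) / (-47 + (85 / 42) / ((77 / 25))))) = 12439459 / 7598822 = 1.64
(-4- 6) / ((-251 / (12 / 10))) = 12 / 251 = 0.05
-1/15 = -0.07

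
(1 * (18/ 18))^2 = 1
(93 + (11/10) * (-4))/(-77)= -443/385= -1.15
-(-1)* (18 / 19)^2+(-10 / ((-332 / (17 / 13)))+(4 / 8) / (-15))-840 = -4902660082 / 5842785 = -839.10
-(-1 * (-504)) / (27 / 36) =-672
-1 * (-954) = 954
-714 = -714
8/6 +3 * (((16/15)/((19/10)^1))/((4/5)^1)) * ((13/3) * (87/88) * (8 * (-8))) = -361084/627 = -575.89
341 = 341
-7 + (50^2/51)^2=6231793/2601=2395.92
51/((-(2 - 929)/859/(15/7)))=73015/721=101.27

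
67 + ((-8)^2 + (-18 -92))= 21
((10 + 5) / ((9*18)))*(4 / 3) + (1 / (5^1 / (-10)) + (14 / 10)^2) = 169 / 2025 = 0.08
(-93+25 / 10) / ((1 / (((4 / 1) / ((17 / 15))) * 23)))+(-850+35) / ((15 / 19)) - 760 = -466079 / 51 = -9138.80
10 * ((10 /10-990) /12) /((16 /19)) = -93955 /96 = -978.70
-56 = -56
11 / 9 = 1.22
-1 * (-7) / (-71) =-7 / 71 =-0.10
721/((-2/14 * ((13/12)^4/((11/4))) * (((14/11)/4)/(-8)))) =7236117504/28561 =253356.59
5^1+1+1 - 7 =0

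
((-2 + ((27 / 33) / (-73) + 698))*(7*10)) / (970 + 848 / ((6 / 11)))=8383185 / 434423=19.30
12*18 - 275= -59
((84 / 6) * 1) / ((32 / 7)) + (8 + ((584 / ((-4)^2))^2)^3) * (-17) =-2572681855421 / 64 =-40198153990.95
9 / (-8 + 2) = -3 / 2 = -1.50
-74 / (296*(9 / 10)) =-5 / 18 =-0.28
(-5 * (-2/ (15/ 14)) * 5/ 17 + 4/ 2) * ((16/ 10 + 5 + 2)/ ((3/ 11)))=114466/ 765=149.63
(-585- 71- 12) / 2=-334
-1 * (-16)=16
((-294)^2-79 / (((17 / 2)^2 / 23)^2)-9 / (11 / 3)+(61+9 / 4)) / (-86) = -317839728675 / 316043464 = -1005.68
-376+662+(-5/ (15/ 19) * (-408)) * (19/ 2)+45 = 24879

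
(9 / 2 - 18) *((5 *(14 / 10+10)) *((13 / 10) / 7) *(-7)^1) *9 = 180063 / 20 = 9003.15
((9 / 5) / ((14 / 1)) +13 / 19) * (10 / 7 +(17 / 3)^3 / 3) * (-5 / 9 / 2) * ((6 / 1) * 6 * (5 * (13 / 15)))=-494679653 / 226233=-2186.59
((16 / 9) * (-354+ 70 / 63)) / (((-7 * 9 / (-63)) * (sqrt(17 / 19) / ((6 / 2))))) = -50816 * sqrt(323) / 459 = -1989.71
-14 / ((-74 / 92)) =644 / 37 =17.41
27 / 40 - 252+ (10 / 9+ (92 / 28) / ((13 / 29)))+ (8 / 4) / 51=-135245239 / 556920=-242.85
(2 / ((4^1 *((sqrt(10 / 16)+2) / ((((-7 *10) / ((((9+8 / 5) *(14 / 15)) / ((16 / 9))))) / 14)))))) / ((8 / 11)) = -11000 / 30051+1375 *sqrt(10) / 30051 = -0.22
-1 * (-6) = 6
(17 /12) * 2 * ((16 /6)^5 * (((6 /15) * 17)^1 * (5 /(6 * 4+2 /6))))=9469952 /17739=533.85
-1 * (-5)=5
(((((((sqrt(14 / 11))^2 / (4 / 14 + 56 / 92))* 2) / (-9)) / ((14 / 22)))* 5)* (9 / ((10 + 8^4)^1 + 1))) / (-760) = 161 / 22473504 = 0.00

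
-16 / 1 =-16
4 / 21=0.19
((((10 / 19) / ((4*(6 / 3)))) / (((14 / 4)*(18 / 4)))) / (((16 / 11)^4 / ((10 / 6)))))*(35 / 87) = 1830125 / 2924937216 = 0.00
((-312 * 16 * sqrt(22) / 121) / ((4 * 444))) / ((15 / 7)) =-728 * sqrt(22) / 67155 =-0.05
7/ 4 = 1.75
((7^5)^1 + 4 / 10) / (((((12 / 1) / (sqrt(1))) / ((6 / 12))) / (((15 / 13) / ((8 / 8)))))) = 84037 / 104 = 808.05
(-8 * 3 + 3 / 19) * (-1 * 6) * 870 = 2364660 / 19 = 124455.79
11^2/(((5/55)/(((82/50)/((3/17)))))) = 927707/75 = 12369.43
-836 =-836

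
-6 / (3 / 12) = -24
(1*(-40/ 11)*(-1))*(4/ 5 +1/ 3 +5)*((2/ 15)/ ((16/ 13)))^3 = 50531/ 1782000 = 0.03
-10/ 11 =-0.91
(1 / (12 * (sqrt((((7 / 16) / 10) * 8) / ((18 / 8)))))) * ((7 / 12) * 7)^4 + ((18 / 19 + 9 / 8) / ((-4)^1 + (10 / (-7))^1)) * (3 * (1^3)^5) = -6615 / 5776 + 823543 * sqrt(35) / 82944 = 57.59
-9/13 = -0.69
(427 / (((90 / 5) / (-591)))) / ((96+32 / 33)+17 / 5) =-4626545 / 33122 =-139.68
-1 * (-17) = 17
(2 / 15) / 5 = 2 / 75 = 0.03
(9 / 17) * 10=90 / 17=5.29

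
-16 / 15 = -1.07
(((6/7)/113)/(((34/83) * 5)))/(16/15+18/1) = 747/3845842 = 0.00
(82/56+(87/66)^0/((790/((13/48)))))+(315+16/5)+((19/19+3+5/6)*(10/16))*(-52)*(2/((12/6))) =14385193/88480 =162.58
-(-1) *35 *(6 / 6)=35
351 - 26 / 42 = 350.38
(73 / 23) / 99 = 73 / 2277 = 0.03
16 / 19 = 0.84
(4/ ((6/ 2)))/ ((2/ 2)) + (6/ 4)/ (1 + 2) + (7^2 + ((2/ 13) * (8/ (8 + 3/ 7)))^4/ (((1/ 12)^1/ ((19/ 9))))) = 105579521488177/ 2076503685126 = 50.84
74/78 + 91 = 3586/39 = 91.95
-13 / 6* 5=-65 / 6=-10.83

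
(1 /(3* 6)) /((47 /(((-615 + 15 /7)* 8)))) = -5720 /987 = -5.80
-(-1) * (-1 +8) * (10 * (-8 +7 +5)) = 280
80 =80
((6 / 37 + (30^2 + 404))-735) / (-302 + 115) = -21059 / 6919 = -3.04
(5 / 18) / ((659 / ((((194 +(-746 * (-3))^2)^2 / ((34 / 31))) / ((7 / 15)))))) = 4860888758859775 / 235263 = 20661509709.81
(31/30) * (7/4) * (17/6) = 3689/720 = 5.12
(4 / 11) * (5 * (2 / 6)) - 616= -20308 / 33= -615.39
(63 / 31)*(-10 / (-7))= 90 / 31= 2.90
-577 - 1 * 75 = -652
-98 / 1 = -98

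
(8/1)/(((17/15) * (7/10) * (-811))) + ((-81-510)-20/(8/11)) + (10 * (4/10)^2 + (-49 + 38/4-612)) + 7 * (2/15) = -1834847108/1447635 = -1267.48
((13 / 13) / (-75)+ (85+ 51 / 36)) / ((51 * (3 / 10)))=25921 / 4590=5.65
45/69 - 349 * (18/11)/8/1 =-71583/1012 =-70.73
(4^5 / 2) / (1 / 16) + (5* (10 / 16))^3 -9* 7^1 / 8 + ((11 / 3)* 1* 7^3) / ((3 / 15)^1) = 22276571 / 1536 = 14502.98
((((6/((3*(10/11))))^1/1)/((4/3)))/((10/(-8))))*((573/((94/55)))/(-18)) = 23111/940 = 24.59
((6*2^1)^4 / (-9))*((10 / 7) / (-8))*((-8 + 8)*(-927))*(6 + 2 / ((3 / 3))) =0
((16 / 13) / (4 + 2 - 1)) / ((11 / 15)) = 48 / 143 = 0.34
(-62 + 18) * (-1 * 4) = 176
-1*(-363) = 363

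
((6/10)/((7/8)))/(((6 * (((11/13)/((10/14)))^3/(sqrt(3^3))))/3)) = 1977300 * sqrt(3)/3195731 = 1.07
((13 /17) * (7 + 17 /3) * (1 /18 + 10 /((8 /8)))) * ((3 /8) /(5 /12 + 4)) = 44707 /5406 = 8.27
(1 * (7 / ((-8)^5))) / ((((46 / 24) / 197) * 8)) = -4137 / 1507328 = -0.00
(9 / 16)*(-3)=-27 / 16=-1.69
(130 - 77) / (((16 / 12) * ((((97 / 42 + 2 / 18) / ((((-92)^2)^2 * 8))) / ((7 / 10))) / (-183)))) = -30139654777344 / 25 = -1205586191093.76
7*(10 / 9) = 70 / 9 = 7.78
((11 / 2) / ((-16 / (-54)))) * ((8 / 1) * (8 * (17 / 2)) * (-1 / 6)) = -1683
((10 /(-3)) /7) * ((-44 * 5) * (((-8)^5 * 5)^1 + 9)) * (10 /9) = -3604282000 /189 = -19070275.13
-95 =-95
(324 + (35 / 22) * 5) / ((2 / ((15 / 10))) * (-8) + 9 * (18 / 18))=-21909 / 110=-199.17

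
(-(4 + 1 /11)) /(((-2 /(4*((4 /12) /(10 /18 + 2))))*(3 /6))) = 540 /253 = 2.13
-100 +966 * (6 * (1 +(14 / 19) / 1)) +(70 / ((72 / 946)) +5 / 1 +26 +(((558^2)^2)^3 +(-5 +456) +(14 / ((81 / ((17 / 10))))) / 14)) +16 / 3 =7011630337132994153392392119836109014 / 7695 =911193026268095406548718900000000.00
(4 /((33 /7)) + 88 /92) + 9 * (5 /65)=24641 /9867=2.50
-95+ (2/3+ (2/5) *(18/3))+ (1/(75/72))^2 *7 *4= -123991/1875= -66.13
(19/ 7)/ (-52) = -19/ 364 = -0.05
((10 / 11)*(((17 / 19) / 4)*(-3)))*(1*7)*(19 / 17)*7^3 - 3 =-1640.05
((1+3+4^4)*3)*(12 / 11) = 9360 / 11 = 850.91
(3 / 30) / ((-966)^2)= 1 / 9331560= 0.00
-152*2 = -304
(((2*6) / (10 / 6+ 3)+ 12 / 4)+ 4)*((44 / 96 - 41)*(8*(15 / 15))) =-9313 / 3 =-3104.33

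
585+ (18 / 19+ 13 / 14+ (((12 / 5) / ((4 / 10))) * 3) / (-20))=389674 / 665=585.98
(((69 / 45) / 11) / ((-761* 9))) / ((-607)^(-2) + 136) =-368449 / 2462065335675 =-0.00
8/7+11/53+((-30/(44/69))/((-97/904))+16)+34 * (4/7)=188120435/395857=475.22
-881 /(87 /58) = -1762 /3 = -587.33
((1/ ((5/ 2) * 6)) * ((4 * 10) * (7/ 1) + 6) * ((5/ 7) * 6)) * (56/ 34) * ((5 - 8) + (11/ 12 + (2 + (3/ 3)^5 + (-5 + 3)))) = -7436/ 51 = -145.80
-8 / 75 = -0.11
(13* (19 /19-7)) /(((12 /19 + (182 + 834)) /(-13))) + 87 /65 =1466391 /627770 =2.34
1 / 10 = 0.10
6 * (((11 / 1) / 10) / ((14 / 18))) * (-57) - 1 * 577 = -37124 / 35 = -1060.69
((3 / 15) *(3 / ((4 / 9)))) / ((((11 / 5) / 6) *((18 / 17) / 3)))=459 / 44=10.43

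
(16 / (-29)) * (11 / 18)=-0.34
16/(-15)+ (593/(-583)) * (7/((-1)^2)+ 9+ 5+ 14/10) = -208576/8745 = -23.85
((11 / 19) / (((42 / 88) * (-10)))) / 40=-121 / 39900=-0.00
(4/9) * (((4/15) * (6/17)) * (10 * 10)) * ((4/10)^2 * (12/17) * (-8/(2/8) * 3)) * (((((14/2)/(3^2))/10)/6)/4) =-28672/195075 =-0.15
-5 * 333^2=-554445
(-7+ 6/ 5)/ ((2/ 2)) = -29/ 5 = -5.80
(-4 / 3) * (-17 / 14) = 34 / 21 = 1.62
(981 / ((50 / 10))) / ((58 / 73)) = 71613 / 290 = 246.94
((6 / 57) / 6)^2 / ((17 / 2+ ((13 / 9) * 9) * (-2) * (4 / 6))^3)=-24 / 53744597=-0.00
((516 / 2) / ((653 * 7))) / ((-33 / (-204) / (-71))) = -1245624 / 50281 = -24.77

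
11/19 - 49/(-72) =1723/1368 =1.26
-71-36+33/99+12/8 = -631/6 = -105.17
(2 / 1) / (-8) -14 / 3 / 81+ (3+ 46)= 47329 / 972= 48.69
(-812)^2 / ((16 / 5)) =206045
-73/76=-0.96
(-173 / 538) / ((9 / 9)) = -173 / 538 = -0.32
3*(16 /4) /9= 4 /3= 1.33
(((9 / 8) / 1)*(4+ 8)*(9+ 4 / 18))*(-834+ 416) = -52041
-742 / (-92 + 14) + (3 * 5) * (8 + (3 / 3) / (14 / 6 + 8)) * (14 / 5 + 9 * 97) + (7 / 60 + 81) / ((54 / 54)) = 2574153281 / 24180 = 106457.95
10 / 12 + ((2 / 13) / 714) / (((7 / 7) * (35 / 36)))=270797 / 324870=0.83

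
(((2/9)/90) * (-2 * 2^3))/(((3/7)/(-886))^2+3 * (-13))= 0.00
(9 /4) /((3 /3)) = 9 /4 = 2.25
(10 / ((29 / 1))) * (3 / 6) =0.17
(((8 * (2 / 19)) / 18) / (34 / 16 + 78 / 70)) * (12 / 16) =560 / 51699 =0.01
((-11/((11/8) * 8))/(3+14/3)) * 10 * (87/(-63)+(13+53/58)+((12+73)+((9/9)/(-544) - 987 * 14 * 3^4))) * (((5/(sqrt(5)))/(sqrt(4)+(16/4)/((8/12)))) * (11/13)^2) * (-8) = -2337057.77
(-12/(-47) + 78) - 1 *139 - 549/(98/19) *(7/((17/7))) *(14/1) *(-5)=17110460/799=21414.84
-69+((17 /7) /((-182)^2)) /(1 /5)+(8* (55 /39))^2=9356149 /160524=58.29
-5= -5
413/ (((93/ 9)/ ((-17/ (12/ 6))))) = -21063/ 62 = -339.73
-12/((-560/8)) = 6/35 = 0.17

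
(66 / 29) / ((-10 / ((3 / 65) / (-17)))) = 99 / 160225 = 0.00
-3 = -3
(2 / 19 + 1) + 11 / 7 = 356 / 133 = 2.68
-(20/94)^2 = -100/2209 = -0.05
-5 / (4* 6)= -5 / 24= -0.21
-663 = -663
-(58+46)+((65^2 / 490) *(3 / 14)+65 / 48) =-1659541 / 16464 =-100.80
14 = 14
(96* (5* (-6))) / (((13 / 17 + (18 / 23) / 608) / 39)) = -13350804480 / 91049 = -146633.18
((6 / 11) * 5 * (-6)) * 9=-147.27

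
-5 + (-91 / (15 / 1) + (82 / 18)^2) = 3923 / 405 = 9.69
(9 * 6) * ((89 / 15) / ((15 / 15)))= 1602 / 5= 320.40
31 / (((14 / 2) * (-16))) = -31 / 112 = -0.28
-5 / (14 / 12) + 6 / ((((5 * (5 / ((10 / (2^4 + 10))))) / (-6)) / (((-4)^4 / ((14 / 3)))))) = -34.67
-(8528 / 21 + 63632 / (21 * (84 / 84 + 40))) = -480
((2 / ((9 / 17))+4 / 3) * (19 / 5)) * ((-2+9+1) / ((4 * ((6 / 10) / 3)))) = 1748 / 9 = 194.22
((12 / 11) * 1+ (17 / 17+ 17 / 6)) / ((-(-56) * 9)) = 325 / 33264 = 0.01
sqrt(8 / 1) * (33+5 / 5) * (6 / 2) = 204 * sqrt(2) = 288.50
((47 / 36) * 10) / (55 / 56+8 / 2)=2.62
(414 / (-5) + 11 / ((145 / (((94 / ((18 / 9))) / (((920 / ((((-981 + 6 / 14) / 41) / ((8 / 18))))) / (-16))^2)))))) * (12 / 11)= -151022914114824 / 1737481389875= -86.92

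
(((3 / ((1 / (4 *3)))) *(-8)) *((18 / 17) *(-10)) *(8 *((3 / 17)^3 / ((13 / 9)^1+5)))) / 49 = 50388480 / 118683341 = 0.42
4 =4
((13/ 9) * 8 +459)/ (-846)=-4235/ 7614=-0.56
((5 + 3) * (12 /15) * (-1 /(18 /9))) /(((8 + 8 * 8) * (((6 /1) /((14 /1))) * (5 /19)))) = -266 /675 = -0.39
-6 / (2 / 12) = -36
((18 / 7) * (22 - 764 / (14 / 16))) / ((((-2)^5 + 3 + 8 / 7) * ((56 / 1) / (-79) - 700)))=-235341 / 2098915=-0.11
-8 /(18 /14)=-56 /9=-6.22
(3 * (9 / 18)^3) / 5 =3 / 40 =0.08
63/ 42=3/ 2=1.50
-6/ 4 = -3/ 2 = -1.50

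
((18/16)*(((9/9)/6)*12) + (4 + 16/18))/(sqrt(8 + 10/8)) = 257*sqrt(37)/666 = 2.35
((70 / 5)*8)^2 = 12544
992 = 992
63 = 63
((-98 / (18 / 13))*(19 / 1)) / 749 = -1729 / 963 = -1.80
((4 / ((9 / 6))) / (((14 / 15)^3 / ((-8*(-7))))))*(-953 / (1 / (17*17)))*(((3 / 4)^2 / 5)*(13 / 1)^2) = -94254582825 / 98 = -961781457.40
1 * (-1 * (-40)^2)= -1600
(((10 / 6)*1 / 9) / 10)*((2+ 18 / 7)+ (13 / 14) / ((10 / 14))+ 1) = 481 / 3780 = 0.13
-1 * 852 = -852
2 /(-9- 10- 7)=-1 /13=-0.08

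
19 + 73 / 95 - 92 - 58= -12372 / 95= -130.23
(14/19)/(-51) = -14/969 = -0.01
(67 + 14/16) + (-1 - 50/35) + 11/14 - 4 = 3485/56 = 62.23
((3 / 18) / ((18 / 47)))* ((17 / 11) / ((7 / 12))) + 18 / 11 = 1933 / 693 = 2.79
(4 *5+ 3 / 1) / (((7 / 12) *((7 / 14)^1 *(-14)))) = -276 / 49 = -5.63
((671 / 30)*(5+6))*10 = 7381 / 3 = 2460.33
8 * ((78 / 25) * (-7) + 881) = 171832 / 25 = 6873.28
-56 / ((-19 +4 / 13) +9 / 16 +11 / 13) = 11648 / 3595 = 3.24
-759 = -759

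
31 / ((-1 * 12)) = -31 / 12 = -2.58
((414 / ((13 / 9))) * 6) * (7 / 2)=78246 / 13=6018.92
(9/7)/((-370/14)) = -0.05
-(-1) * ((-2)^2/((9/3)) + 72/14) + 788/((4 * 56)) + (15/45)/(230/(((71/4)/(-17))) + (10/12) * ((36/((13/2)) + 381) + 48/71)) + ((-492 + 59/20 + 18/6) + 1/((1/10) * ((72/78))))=-4924533053/10585400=-465.22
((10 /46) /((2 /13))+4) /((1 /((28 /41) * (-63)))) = -219618 /943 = -232.89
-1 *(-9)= 9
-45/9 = -5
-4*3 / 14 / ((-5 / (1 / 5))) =6 / 175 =0.03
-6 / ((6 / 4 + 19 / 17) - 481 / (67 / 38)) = 4556 / 205163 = 0.02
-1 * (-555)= 555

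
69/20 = 3.45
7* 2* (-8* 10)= -1120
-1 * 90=-90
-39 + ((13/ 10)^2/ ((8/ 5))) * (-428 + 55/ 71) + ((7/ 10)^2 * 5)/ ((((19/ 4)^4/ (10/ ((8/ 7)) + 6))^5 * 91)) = -544311243336704225838731892575549/ 1110257456042077421198951031136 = -490.26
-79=-79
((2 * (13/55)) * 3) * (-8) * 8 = -4992/55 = -90.76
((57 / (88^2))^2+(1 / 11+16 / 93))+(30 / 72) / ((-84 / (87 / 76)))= 63625484651 / 247254396928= 0.26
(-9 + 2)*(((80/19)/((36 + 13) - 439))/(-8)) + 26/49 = 0.52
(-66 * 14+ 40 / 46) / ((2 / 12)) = -127392 / 23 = -5538.78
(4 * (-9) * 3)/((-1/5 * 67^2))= 540/4489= 0.12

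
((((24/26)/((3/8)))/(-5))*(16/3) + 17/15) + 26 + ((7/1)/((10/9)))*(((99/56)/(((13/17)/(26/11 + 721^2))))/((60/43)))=112862142909/20800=5426064.56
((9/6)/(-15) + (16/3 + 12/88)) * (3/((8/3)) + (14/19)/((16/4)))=88157/12540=7.03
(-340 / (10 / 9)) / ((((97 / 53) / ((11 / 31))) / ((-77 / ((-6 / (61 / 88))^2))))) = 23468347 / 384896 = 60.97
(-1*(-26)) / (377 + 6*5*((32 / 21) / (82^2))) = 305942 / 4436239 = 0.07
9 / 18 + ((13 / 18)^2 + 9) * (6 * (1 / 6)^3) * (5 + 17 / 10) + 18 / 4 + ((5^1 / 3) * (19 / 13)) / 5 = 2201471 / 303264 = 7.26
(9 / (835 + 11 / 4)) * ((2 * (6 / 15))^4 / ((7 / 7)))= 3072 / 698125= 0.00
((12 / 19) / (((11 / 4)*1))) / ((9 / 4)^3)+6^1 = 305746 / 50787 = 6.02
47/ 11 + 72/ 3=28.27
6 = 6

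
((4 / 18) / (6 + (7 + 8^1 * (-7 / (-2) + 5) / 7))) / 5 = 14 / 7155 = 0.00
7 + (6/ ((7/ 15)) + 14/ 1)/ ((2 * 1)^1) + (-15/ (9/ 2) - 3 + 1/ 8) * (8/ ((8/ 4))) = -185/ 42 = -4.40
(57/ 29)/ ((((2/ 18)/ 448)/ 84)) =19305216/ 29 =665697.10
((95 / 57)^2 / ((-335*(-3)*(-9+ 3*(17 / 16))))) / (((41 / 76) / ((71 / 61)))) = -431680 / 420760737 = -0.00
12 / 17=0.71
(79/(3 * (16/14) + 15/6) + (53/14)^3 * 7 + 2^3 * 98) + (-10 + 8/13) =493911979/422968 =1167.73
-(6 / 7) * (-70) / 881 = 60 / 881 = 0.07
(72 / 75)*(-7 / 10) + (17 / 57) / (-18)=-88309 / 128250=-0.69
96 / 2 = 48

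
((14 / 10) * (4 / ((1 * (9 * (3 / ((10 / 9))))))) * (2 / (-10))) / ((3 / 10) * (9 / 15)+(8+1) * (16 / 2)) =-560 / 876987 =-0.00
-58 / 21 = -2.76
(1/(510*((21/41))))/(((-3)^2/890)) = 3649/9639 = 0.38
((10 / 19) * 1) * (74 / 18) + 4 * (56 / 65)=62354 / 11115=5.61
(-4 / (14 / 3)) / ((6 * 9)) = -1 / 63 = -0.02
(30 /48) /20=1 /32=0.03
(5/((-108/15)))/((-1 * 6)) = 25/216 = 0.12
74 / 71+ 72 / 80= 1379 / 710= 1.94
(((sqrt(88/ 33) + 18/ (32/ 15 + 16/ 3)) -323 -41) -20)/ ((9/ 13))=-548.83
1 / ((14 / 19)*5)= 19 / 70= 0.27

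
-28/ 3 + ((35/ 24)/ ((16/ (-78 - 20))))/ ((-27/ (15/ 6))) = -88193/ 10368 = -8.51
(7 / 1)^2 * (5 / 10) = 49 / 2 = 24.50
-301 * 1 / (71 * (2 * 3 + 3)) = -301 / 639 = -0.47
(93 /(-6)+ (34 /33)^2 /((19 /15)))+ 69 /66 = -93913 /6897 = -13.62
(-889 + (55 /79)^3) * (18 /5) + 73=-7706656093 /2465195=-3126.19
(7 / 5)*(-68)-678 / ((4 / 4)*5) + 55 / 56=-64349 / 280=-229.82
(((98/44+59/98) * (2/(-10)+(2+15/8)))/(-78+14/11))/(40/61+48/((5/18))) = -279075/357207808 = -0.00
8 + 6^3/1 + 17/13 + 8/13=2937/13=225.92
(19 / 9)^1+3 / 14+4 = 797 / 126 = 6.33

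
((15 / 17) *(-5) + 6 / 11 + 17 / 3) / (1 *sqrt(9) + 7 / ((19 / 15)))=9595 / 45441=0.21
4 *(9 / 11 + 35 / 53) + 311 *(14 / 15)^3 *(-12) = -1986212488 / 655875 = -3028.34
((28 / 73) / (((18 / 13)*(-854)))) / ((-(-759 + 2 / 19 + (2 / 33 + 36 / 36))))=-2717 / 6347689158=-0.00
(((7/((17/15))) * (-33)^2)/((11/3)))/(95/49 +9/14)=277830/391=710.56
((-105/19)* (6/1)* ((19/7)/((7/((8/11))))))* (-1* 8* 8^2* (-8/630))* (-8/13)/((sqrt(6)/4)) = 524288* sqrt(6)/21021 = 61.09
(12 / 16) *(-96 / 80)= -9 / 10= -0.90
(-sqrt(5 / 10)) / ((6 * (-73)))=sqrt(2) / 876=0.00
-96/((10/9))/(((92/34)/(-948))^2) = -28050349248/2645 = -10605046.97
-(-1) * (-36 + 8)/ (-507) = 28/ 507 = 0.06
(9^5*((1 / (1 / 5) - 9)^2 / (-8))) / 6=-19683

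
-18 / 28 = -9 / 14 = -0.64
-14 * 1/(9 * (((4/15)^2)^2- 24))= 39375/607372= 0.06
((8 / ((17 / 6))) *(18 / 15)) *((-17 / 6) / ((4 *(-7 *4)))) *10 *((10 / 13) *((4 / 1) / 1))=240 / 91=2.64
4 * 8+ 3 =35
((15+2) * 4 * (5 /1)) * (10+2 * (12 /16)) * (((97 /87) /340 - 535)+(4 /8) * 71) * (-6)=339827599 /29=11718193.07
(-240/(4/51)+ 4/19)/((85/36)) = -2092896/1615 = -1295.91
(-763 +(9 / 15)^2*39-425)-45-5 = -30599 / 25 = -1223.96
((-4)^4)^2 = 65536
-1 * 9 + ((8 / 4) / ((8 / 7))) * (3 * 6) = 45 / 2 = 22.50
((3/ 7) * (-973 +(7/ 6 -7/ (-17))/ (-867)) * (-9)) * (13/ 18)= 159800537/ 58956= 2710.51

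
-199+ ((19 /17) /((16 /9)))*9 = -52589 /272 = -193.34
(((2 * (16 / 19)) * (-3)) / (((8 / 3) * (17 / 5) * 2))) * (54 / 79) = -4860 / 25517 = -0.19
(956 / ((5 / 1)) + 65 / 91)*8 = 53736 / 35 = 1535.31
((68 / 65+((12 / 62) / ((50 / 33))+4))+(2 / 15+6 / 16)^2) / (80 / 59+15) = 371991637 / 1120017600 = 0.33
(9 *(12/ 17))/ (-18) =-6/ 17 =-0.35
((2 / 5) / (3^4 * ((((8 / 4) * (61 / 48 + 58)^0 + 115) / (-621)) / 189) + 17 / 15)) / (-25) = -483 / 31775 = -0.02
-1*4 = -4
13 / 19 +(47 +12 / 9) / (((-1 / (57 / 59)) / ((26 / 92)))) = -645203 / 51566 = -12.51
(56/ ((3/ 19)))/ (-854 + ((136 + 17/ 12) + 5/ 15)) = -4256/ 8595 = -0.50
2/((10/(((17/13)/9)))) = 17/585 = 0.03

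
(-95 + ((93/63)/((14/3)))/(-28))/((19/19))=-260711/2744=-95.01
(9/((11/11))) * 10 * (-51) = -4590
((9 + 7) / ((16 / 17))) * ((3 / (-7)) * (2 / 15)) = -34 / 35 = -0.97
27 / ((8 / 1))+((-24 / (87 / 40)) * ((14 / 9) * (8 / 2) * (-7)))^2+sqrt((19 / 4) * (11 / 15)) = sqrt(3135) / 30+125883388067 / 544968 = 230994.12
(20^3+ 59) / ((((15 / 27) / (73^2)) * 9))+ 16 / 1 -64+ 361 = 42947976 / 5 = 8589595.20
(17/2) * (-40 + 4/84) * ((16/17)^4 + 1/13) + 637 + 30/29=26872877635/77792442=345.44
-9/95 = -0.09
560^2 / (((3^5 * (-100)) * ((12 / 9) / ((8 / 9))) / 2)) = -12544 / 729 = -17.21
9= 9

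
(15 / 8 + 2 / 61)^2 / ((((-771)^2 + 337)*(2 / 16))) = 866761 / 17705351504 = 0.00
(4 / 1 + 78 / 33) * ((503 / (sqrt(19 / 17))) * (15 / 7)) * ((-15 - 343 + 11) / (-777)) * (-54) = -471260700 * sqrt(323) / 54131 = -156464.72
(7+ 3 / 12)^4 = 707281 / 256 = 2762.82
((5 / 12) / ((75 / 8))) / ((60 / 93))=31 / 450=0.07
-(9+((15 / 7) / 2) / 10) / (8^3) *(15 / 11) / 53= -3825 / 8357888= -0.00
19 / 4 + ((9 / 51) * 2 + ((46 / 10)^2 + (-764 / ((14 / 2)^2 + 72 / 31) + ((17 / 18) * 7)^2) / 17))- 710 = -37355545022 / 54770175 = -682.04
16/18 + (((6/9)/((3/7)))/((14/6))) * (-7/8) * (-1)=1.47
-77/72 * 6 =-77/12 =-6.42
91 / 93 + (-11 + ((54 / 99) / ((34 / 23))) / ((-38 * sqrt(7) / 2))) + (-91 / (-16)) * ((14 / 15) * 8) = 5029 / 155-69 * sqrt(7) / 24871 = 32.44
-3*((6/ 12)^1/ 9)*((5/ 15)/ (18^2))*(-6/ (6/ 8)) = 1/ 729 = 0.00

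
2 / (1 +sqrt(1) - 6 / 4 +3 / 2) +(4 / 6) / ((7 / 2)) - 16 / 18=19 / 63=0.30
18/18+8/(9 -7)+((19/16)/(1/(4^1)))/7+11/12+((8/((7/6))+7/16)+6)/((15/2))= 2343/280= 8.37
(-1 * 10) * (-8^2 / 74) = 320 / 37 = 8.65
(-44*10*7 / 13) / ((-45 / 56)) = 34496 / 117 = 294.84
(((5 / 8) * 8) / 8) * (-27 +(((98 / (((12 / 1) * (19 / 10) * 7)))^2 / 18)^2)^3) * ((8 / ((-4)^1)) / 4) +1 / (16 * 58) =156646439129048059202178102068447 / 18563133126319921702360538919936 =8.44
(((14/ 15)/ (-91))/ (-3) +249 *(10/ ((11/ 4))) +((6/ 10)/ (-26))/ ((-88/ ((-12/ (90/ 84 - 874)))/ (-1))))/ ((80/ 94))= 1063.91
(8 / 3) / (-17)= -8 / 51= -0.16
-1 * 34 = -34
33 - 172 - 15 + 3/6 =-307/2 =-153.50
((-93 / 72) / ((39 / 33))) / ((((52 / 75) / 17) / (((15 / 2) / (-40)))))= 434775 / 86528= 5.02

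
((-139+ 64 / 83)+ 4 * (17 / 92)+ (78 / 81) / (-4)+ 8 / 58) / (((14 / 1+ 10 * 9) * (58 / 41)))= -16864621717 / 18032627808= -0.94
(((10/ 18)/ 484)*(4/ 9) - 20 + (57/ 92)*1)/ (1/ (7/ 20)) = -122323061/ 18033840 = -6.78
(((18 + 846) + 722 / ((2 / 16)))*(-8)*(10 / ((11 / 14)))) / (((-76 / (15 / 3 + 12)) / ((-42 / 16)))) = -82966800 / 209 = -396970.33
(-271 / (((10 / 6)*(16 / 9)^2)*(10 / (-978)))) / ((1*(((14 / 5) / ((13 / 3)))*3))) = 46514169 / 17920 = 2595.66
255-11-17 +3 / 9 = 682 / 3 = 227.33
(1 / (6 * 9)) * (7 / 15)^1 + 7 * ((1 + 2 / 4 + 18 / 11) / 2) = 195769 / 17820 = 10.99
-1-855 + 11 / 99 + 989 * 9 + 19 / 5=362201 / 45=8048.91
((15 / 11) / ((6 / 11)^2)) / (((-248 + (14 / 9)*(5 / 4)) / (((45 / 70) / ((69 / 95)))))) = -47025 / 2852276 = -0.02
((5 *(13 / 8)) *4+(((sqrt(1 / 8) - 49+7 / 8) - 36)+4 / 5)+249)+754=sqrt(2) / 4+38087 / 40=952.53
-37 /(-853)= 37 /853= 0.04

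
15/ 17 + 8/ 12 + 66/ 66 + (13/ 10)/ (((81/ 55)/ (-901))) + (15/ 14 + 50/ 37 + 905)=40887208/ 356643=114.64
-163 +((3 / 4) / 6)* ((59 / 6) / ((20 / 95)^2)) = -103885 / 768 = -135.27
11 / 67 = 0.16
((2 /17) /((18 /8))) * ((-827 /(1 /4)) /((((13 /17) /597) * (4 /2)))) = -2633168 /39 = -67517.13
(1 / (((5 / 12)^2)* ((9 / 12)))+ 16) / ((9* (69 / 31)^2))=568912 / 1071225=0.53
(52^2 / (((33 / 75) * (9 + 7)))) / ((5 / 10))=8450 / 11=768.18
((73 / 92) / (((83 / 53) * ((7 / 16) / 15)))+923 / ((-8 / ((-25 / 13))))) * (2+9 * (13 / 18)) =434799565 / 213808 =2033.60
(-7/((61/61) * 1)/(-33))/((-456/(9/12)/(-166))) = 581/10032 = 0.06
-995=-995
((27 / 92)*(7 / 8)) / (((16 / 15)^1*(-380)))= -567 / 894976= -0.00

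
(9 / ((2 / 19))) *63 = 10773 / 2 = 5386.50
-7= -7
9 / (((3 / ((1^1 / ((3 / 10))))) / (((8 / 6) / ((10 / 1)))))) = 4 / 3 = 1.33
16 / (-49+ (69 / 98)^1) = -1568 / 4733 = -0.33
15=15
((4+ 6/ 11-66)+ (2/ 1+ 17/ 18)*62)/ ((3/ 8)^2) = 767296/ 891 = 861.16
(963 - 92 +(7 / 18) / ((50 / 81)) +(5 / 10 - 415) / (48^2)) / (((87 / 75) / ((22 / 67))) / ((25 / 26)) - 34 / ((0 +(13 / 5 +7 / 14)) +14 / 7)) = -27607539025 / 94806528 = -291.20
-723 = -723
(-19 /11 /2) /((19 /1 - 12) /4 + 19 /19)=-38 /121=-0.31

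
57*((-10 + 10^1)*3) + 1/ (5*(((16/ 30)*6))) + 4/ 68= 33/ 272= 0.12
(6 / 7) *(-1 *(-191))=1146 / 7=163.71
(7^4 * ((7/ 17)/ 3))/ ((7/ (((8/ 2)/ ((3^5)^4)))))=9604/ 177826004451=0.00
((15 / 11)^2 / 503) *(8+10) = 4050 / 60863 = 0.07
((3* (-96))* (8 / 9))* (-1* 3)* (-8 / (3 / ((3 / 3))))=-2048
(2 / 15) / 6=1 / 45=0.02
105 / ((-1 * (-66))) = 1.59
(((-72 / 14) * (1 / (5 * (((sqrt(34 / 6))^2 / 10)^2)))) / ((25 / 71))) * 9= -828144 / 10115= -81.87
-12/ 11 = -1.09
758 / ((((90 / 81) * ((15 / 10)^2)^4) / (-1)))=-97024 / 3645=-26.62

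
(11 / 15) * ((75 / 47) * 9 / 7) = 495 / 329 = 1.50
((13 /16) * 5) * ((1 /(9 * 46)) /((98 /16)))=65 /40572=0.00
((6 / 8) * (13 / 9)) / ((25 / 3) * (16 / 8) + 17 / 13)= 0.06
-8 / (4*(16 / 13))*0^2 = 0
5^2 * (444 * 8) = 88800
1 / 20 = 0.05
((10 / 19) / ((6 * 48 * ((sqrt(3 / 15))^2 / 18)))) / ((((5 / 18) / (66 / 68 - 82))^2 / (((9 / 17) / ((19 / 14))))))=107290575 / 19652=5459.52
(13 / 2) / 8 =13 / 16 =0.81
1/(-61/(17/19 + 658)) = -12519/1159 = -10.80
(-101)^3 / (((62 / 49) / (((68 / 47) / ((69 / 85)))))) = -145900924610 / 100533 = -1451273.96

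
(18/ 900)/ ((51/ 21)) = 7/ 850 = 0.01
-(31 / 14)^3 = -29791 / 2744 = -10.86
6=6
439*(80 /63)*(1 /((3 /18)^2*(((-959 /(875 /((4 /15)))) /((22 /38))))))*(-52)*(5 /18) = 31388500000 /54663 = 574218.39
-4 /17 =-0.24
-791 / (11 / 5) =-3955 / 11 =-359.55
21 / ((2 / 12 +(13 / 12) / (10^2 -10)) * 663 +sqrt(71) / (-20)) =27216 * sqrt(71) / 363851081 +64491336 / 363851081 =0.18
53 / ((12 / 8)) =106 / 3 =35.33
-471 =-471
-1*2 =-2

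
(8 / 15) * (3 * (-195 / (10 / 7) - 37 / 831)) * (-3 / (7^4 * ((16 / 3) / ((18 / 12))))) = 2042433 / 26603080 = 0.08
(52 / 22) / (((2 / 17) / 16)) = 321.45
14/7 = 2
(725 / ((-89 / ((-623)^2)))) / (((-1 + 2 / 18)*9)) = 395215.62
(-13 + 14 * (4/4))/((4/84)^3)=9261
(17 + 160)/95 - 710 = -67273/95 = -708.14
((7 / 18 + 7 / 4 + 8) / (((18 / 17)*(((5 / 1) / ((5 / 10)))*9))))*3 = 1241 / 3888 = 0.32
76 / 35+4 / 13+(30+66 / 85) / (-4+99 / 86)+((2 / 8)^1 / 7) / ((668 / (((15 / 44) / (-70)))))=-529885576383 / 63657193600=-8.32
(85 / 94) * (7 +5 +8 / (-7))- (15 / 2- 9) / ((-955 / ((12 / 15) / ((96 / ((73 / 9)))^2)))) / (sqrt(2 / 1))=3230 / 329- 5329 * sqrt(2) / 1188172800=9.82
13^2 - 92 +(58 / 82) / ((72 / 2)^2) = 77.00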